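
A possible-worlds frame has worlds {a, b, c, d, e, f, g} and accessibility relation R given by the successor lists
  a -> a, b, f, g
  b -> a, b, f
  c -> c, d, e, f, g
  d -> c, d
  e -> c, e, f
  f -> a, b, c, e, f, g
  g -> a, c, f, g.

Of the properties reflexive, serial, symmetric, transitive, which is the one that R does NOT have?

transitive

Reflexive: yes — every world is R-related to itself.
Serial: yes — every world has a successor (e.g. a R a).
Symmetric: yes — every pair in R has its reverse in R.
Transitive: no — a R f and f R c, but not a R c.
Only transitive fails.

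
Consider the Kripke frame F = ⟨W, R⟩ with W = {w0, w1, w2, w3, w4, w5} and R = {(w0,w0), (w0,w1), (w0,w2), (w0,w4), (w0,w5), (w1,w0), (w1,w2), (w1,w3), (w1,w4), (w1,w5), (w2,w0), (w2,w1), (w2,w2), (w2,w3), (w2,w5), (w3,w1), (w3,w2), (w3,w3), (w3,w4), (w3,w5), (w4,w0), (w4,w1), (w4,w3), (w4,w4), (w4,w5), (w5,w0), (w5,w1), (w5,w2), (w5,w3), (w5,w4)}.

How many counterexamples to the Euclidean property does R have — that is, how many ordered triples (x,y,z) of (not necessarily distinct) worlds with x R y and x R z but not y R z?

26

Enumerating: (w0,w1,w1), (w0,w2,w4), (w0,w4,w2), (w0,w5,w5), (w1,w0,w3), (w1,w2,w4), (w1,w3,w0), (w1,w4,w2), (w1,w5,w5), (w2,w0,w3), (w2,w1,w1), (w2,w3,w0), … and 14 more.
Total: 26.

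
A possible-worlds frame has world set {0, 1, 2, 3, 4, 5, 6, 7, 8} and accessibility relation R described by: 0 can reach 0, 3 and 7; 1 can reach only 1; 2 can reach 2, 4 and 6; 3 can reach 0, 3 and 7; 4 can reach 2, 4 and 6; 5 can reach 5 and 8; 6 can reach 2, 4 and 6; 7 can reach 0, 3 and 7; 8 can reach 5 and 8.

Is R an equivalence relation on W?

Reflexive: yes — every world is R-related to itself.
Symmetric: yes — every pair in R has its reverse in R.
Transitive: yes — every two-step R-path is closed by a direct edge.
So R is an equivalence relation.

Yes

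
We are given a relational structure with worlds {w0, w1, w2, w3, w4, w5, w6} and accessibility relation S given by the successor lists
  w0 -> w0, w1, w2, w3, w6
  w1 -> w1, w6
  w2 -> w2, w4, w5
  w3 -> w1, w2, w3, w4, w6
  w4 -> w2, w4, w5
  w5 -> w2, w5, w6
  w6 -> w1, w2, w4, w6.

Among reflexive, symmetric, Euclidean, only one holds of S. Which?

reflexive

Reflexive: yes — every world is S-related to itself.
Symmetric: no — w0 S w1 but not w1 S w0.
Euclidean: no — w0 S w1 and w0 S w2, but not w1 S w2.
Only reflexive holds.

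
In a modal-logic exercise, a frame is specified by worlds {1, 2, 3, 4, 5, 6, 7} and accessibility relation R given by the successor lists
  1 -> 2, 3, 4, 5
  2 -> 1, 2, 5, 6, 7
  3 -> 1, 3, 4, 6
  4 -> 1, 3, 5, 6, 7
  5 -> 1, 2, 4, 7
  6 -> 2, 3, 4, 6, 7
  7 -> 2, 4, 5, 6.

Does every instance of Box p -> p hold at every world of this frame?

No

The schema T characterises exactly the reflexive frames.
Reflexive: no — 1 is not related to itself.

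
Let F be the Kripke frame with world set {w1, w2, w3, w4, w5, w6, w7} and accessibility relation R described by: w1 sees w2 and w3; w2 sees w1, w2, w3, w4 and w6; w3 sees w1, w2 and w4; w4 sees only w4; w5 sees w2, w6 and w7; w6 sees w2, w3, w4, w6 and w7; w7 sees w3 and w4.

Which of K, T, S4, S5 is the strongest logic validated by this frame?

Reflexive (axiom T): no — w1 is not related to itself.
Transitive (axiom 4): no — w1 R w2 and w2 R w4, but not w1 R w4.
Euclidean (axiom 5): no — w2 R w1 and w2 R w4, but not w1 R w4.
So F validates K; T would additionally require R to be reflexive. The strongest is K.

K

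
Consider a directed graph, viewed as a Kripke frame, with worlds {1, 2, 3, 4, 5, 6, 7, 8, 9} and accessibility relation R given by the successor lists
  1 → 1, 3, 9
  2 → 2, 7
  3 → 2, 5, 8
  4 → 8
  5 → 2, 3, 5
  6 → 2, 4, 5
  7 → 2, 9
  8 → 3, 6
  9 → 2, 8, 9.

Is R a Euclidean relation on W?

Euclidean: no — 1 R 3 and 1 R 9, but not 3 R 9.

No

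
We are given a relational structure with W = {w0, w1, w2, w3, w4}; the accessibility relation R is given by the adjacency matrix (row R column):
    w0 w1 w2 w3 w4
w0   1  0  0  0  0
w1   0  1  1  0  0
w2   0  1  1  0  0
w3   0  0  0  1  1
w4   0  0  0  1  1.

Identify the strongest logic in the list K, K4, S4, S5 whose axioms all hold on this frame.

Transitive (axiom 4): yes — every two-step R-path is closed by a direct edge.
Reflexive (axiom T): yes — every world is R-related to itself.
Euclidean (axiom 5): yes — any two successors of a common world are R-related.
So F validates K, K4, S4, S5. The strongest is S5.

S5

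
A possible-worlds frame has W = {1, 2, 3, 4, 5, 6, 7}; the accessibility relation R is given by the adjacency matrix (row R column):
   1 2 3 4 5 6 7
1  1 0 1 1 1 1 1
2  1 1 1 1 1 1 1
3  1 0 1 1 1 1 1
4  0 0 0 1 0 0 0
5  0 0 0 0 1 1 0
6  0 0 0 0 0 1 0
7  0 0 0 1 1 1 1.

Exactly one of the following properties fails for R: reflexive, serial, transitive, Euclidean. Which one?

Euclidean

Reflexive: yes — every world is R-related to itself.
Serial: yes — every world has a successor (e.g. 1 R 1).
Transitive: yes — every two-step R-path is closed by a direct edge.
Euclidean: no — 1 R 4 and 1 R 3, but not 4 R 3.
Only Euclidean fails.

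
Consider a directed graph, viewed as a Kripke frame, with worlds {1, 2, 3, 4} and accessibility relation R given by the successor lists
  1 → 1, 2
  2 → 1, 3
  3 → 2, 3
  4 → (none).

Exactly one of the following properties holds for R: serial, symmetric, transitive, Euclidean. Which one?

Serial: no — 4 has no R-successor.
Symmetric: yes — every pair in R has its reverse in R.
Transitive: no — 1 R 2 and 2 R 3, but not 1 R 3.
Euclidean: no — 2 R 1 and 2 R 3, but not 1 R 3.
Only symmetric holds.

symmetric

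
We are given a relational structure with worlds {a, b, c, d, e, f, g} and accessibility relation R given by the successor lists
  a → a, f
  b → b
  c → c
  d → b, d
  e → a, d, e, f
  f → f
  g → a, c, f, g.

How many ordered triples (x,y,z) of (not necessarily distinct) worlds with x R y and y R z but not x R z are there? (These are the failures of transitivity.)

Enumerating: (e,d,b).

1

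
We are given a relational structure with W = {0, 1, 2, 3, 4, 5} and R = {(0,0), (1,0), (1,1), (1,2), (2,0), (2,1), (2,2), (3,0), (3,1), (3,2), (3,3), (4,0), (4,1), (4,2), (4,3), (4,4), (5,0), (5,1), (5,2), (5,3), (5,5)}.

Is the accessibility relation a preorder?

Reflexive: yes — every world is R-related to itself.
Transitive: yes — every two-step R-path is closed by a direct edge.
So R is a preorder.

Yes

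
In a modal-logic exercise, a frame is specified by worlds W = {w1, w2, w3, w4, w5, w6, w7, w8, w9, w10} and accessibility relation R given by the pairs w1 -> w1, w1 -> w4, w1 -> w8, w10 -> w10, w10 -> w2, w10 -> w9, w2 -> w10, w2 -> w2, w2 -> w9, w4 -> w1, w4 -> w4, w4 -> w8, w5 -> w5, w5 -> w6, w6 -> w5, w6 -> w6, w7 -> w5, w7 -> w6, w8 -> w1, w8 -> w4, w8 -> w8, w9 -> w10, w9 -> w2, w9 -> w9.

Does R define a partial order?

Reflexive: no — w3 is not related to itself.
Transitive: yes — every two-step R-path is closed by a direct edge.
Antisymmetric: no — w1 R w4 and w4 R w1 with w1 ≠ w4.
So R is not a partial order.

No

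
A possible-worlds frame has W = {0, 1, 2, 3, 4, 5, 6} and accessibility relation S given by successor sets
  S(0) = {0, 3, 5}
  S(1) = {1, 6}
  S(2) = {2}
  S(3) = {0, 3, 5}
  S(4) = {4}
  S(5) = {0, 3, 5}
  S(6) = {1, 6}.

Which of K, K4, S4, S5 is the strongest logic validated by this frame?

Transitive (axiom 4): yes — every two-step S-path is closed by a direct edge.
Reflexive (axiom T): yes — every world is S-related to itself.
Euclidean (axiom 5): yes — any two successors of a common world are S-related.
So F validates K, K4, S4, S5. The strongest is S5.

S5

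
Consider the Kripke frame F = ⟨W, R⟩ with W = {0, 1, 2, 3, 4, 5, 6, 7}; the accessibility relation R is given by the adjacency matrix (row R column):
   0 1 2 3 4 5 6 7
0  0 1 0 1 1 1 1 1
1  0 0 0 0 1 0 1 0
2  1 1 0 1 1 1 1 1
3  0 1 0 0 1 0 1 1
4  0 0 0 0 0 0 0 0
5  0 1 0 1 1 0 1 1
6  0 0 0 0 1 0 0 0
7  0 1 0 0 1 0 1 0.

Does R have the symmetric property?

Symmetric: no — 0 R 1 but not 1 R 0.

No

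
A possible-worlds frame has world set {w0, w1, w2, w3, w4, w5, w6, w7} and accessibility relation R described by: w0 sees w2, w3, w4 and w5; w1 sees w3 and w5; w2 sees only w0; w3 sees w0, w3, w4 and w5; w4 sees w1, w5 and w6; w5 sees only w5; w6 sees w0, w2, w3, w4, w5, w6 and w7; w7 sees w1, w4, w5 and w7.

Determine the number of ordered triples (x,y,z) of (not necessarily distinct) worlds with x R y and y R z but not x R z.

Enumerating: (w0,w2,w0), (w0,w3,w0), (w0,w4,w1), (w0,w4,w6), (w1,w3,w0), (w1,w3,w4), (w2,w0,w2), (w2,w0,w3), (w2,w0,w4), (w2,w0,w5), (w3,w0,w2), (w3,w4,w1), … and 11 more.
Total: 23.

23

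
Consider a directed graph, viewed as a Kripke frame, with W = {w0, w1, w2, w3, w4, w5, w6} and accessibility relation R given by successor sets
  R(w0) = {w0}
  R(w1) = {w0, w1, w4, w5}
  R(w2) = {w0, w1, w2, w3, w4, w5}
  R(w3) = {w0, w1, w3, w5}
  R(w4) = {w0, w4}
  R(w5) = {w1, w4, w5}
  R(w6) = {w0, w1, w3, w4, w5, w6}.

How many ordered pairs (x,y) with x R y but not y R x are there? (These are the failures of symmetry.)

17

Enumerating: (w1,w0), (w1,w4), (w2,w0), (w2,w1), (w2,w3), (w2,w4), (w2,w5), (w3,w0), (w3,w1), (w3,w5), (w4,w0), (w5,w4), (w6,w0), (w6,w1), (w6,w3), (w6,w4), (w6,w5).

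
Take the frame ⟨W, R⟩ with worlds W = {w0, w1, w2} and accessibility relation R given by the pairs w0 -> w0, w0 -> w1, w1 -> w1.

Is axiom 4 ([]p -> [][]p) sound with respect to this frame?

Yes

Axiom 4 corresponds to the accessibility relation being transitive.
Transitive: yes — every two-step R-path is closed by a direct edge.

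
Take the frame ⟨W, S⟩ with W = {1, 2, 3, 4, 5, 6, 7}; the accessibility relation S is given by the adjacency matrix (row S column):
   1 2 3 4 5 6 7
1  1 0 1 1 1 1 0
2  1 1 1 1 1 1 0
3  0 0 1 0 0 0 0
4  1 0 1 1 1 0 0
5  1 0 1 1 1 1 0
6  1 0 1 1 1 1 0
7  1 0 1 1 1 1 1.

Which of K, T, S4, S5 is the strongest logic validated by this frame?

T

Reflexive (axiom T): yes — every world is S-related to itself.
Transitive (axiom 4): no — 4 S 1 and 1 S 6, but not 4 S 6.
Euclidean (axiom 5): no — 1 S 3 and 1 S 4, but not 3 S 4.
So F validates K, T; S4 would additionally require S to be transitive. The strongest is T.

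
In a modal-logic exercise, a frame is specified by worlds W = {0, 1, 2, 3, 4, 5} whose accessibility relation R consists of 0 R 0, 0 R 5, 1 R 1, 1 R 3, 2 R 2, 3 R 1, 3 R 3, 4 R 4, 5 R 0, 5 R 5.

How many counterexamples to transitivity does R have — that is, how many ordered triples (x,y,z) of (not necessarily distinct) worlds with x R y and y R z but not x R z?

0

R is transitive; there are no such tuples.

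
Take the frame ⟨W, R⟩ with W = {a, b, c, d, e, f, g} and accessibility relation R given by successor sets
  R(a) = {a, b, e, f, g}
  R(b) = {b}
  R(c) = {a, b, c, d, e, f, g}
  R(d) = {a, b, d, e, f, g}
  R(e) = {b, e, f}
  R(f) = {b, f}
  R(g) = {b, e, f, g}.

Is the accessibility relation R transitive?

Yes

Transitive: yes — every two-step R-path is closed by a direct edge.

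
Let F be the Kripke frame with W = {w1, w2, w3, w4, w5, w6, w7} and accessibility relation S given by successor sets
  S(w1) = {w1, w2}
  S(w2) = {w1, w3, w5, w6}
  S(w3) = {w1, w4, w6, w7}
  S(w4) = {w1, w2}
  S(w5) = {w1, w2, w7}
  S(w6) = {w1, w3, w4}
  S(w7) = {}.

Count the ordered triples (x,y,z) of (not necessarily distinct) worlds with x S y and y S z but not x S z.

Enumerating: (w1,w2,w3), (w1,w2,w5), (w1,w2,w6), (w2,w1,w2), (w2,w3,w4), (w2,w3,w7), (w2,w5,w2), (w2,w5,w7), (w2,w6,w4), (w3,w1,w2), (w3,w4,w2), (w3,w6,w3), … and 10 more.
Total: 22.

22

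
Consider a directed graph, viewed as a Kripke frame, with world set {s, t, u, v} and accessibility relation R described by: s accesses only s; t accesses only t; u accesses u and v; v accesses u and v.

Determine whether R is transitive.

Yes

Transitive: yes — every two-step R-path is closed by a direct edge.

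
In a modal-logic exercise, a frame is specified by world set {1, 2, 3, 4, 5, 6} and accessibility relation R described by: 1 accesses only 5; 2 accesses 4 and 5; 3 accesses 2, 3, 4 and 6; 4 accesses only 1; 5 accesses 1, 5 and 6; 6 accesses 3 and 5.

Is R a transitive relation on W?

Transitive: no — 1 R 5 and 5 R 6, but not 1 R 6.

No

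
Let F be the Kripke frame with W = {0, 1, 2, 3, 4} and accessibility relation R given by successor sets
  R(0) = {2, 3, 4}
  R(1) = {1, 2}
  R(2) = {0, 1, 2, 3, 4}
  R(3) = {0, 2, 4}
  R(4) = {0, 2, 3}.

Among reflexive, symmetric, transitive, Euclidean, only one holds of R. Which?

Reflexive: no — 0 is not related to itself.
Symmetric: yes — every pair in R has its reverse in R.
Transitive: no — 0 R 2 and 2 R 1, but not 0 R 1.
Euclidean: no — 2 R 0 and 2 R 1, but not 0 R 1.
Only symmetric holds.

symmetric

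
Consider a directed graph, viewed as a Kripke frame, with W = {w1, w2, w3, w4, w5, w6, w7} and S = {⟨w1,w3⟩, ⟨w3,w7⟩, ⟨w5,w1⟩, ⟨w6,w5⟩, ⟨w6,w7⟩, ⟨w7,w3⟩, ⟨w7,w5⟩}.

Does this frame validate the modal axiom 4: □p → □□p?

No

The schema 4 characterises exactly the transitive frames.
Transitive: no — w1 S w3 and w3 S w7, but not w1 S w7.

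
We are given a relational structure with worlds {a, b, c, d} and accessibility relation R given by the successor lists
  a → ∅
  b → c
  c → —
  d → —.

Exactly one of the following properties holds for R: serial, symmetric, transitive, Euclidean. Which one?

Serial: no — a has no R-successor.
Symmetric: no — b R c but not c R b.
Transitive: yes — every two-step R-path is closed by a direct edge.
Euclidean: no — b R c and b R c, but not c R c.
Only transitive holds.

transitive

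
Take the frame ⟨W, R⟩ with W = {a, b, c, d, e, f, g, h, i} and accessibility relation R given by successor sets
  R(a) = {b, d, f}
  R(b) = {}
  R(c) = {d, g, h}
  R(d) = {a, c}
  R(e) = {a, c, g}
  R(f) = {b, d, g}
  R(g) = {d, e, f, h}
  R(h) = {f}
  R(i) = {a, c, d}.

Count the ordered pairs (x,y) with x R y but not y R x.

Enumerating: (a,b), (a,f), (c,g), (c,h), (e,a), (e,c), (f,b), (f,d), (g,d), (g,h), (h,f), (i,a), (i,c), (i,d).

14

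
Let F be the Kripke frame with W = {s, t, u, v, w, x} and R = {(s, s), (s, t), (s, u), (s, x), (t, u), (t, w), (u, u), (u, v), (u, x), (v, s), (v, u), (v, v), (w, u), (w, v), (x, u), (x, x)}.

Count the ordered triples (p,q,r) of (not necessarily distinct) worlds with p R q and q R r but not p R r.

Enumerating: (s,t,w), (s,u,v), (t,u,v), (t,u,x), (t,w,v), (u,v,s), (v,s,t), (v,s,x), (v,u,x), (w,u,x), (w,v,s), (x,u,v).

12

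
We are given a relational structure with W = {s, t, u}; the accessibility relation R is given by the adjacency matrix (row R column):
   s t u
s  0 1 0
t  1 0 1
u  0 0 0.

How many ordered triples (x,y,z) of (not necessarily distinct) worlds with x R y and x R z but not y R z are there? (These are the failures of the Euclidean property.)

5

Enumerating: (s,t,t), (t,s,s), (t,s,u), (t,u,s), (t,u,u).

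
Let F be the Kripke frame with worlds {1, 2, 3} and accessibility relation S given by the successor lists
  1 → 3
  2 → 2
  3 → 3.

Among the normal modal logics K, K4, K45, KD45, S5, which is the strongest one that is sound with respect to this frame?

KD45

Transitive (axiom 4): yes — every two-step S-path is closed by a direct edge.
Euclidean (axiom 5): yes — any two successors of a common world are S-related.
Serial (axiom D): yes — every world has a successor (e.g. 1 S 3).
Reflexive (axiom T): no — 1 is not related to itself.
So F validates K, K4, K45, KD45; S5 would additionally require S to be reflexive. The strongest is KD45.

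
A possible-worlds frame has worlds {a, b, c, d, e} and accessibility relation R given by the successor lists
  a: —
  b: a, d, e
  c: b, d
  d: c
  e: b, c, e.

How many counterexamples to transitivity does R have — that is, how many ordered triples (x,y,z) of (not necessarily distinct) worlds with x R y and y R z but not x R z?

Enumerating: (b,d,c), (b,e,b), (b,e,c), (c,b,a), (c,b,e), (c,d,c), (d,c,b), (d,c,d), (e,b,a), (e,b,d), (e,c,d).

11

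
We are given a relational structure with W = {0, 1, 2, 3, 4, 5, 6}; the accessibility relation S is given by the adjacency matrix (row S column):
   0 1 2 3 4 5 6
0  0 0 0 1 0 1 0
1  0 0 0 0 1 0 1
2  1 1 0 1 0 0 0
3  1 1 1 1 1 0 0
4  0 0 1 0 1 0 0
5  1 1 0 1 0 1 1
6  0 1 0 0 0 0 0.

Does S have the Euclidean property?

Euclidean: no — 0 S 3 and 0 S 5, but not 3 S 5.

No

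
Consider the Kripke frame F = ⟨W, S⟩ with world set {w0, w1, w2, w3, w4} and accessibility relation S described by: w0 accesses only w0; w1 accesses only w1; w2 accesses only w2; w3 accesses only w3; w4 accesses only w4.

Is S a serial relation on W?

Yes

Serial: yes — every world has a successor (e.g. w0 S w0).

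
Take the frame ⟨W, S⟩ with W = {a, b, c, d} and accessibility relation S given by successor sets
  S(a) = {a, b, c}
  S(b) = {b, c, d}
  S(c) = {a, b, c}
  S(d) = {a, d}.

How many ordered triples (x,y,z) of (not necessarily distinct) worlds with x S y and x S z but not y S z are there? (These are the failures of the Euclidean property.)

Enumerating: (a,b,a), (b,c,d), (b,d,b), (b,d,c), (c,b,a), (d,a,d).

6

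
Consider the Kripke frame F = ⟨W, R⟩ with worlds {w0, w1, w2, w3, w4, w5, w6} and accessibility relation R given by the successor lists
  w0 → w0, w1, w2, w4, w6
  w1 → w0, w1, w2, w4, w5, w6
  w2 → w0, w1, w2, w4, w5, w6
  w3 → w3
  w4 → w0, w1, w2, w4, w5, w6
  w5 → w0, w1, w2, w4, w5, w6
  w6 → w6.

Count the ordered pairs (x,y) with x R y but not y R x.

6

Enumerating: (w0,w6), (w1,w6), (w2,w6), (w4,w6), (w5,w0), (w5,w6).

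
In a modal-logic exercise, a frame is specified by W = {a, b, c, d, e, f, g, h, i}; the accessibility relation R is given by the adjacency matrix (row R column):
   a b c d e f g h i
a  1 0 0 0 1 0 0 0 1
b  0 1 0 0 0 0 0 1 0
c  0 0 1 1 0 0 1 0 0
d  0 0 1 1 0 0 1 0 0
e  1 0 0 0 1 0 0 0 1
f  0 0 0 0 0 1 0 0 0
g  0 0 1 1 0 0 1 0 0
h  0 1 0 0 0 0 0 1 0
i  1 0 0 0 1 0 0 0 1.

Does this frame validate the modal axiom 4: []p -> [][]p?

Yes

Axiom 4 corresponds to the accessibility relation being transitive.
Transitive: yes — every two-step R-path is closed by a direct edge.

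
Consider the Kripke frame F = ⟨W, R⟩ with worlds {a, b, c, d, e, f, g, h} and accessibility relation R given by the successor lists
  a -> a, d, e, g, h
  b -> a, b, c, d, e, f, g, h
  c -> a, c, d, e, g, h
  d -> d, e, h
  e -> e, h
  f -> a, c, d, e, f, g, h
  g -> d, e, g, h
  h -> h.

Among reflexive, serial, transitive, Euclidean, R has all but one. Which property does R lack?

Reflexive: yes — every world is R-related to itself.
Serial: yes — every world has a successor (e.g. a R a).
Transitive: yes — every two-step R-path is closed by a direct edge.
Euclidean: no — a R d and a R g, but not d R g.
Only Euclidean fails.

Euclidean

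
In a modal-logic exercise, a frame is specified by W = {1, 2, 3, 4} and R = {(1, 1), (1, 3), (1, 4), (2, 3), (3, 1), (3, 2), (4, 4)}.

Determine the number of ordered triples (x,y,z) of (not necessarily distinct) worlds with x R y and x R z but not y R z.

8

Enumerating: (1,3,3), (1,3,4), (1,4,1), (1,4,3), (2,3,3), (3,1,2), (3,2,1), (3,2,2).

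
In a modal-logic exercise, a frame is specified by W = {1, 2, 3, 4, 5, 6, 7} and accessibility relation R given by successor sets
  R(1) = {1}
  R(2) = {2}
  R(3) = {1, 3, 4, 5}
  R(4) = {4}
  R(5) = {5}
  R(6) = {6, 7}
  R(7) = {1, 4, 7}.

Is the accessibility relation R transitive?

No

Transitive: no — 6 R 7 and 7 R 1, but not 6 R 1.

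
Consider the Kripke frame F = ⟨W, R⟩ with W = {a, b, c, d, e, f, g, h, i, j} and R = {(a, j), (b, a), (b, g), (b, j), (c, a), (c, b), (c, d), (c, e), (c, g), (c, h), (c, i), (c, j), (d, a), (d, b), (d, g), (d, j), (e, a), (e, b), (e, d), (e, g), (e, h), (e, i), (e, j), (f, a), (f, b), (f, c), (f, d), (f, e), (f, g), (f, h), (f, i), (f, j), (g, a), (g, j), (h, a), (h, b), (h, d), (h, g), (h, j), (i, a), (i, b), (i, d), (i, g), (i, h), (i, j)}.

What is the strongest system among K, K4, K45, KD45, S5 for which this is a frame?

K4

Transitive (axiom 4): yes — every two-step R-path is closed by a direct edge.
Euclidean (axiom 5): no — b R a and b R g, but not a R g.
Serial (axiom D): no — j has no R-successor.
Reflexive (axiom T): no — a is not related to itself.
So F validates K, K4; K45 would additionally require R to be Euclidean. The strongest is K4.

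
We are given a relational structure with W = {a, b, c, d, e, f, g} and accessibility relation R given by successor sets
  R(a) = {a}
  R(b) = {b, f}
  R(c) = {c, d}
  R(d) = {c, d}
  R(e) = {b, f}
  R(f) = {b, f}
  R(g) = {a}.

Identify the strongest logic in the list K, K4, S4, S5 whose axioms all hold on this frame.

Transitive (axiom 4): yes — every two-step R-path is closed by a direct edge.
Reflexive (axiom T): no — e is not related to itself.
Euclidean (axiom 5): yes — any two successors of a common world are R-related.
So F validates K, K4; S4 would additionally require R to be reflexive. The strongest is K4.

K4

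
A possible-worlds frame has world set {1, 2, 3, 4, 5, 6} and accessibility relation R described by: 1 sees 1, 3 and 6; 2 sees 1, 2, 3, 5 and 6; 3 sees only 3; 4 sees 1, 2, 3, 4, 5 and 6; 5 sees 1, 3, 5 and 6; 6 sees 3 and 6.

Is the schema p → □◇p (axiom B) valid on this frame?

No

By correspondence theory, B is valid on a frame iff R is symmetric.
Symmetric: no — 1 R 3 but not 3 R 1.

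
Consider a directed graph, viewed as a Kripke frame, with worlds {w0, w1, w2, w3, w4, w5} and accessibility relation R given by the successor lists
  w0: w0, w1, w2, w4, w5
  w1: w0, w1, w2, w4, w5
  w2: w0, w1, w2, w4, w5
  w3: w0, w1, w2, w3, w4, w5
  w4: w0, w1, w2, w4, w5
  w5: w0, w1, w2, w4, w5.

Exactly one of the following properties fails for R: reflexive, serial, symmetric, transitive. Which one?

symmetric

Reflexive: yes — every world is R-related to itself.
Serial: yes — every world has a successor (e.g. w0 R w0).
Symmetric: no — w3 R w0 but not w0 R w3.
Transitive: yes — every two-step R-path is closed by a direct edge.
Only symmetric fails.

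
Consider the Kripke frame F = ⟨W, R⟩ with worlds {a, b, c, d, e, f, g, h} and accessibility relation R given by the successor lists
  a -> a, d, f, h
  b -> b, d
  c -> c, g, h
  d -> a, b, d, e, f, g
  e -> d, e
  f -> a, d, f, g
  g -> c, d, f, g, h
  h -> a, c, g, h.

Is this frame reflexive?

Yes

Reflexive: yes — every world is R-related to itself.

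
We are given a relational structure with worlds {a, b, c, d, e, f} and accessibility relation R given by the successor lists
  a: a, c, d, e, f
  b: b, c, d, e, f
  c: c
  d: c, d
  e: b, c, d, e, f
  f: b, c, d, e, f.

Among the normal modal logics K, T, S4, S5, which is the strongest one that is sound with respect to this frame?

Reflexive (axiom T): yes — every world is R-related to itself.
Transitive (axiom 4): no — a R e and e R b, but not a R b.
Euclidean (axiom 5): no — a R c and a R d, but not c R d.
So F validates K, T; S4 would additionally require R to be transitive. The strongest is T.

T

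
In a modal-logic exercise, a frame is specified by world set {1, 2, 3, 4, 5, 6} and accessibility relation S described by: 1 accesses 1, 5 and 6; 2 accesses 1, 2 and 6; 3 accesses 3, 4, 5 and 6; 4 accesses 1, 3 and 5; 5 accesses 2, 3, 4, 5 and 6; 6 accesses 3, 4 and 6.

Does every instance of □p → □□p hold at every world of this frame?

By correspondence theory, 4 is valid on a frame iff S is transitive.
Transitive: no — 1 S 5 and 5 S 2, but not 1 S 2.

No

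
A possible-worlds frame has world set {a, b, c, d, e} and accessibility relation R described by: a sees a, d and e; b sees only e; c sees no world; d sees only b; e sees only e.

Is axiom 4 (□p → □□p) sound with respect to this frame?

By correspondence theory, 4 is valid on a frame iff R is transitive.
Transitive: no — a R d and d R b, but not a R b.

No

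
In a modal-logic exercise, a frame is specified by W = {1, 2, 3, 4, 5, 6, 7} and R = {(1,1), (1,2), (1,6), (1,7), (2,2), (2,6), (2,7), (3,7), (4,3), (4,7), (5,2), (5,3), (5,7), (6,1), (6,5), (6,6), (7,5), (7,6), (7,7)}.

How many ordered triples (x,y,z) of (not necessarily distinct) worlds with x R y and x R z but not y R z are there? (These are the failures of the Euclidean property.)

22

Enumerating: (1,2,1), (1,6,2), (1,6,7), (1,7,1), (1,7,2), (2,6,2), (2,6,7), (2,7,2), (4,3,3), (4,7,3), (5,2,3), (5,3,2), … and 10 more.
Total: 22.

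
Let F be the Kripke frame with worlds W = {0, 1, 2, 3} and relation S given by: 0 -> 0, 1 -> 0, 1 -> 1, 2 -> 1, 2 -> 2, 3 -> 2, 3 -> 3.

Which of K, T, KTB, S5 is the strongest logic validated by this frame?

T

Reflexive (axiom T): yes — every world is S-related to itself.
Symmetric (axiom B): no — 1 S 0 but not 0 S 1.
Euclidean (axiom 5): no — 1 S 0 and 1 S 1, but not 0 S 1.
So F validates K, T; KTB would additionally require S to be symmetric. The strongest is T.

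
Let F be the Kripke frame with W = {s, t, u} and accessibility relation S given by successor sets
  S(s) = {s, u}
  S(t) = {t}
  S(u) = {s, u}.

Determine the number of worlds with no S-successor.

S is serial; there are no such worlds.

0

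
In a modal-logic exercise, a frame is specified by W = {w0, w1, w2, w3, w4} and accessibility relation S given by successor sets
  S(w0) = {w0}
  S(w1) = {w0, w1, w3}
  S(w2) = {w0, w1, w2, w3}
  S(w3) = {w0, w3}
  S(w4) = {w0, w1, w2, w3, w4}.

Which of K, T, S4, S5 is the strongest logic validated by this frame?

Reflexive (axiom T): yes — every world is S-related to itself.
Transitive (axiom 4): yes — every two-step S-path is closed by a direct edge.
Euclidean (axiom 5): no — w1 S w0 and w1 S w3, but not w0 S w3.
So F validates K, T, S4; S5 would additionally require S to be Euclidean. The strongest is S4.

S4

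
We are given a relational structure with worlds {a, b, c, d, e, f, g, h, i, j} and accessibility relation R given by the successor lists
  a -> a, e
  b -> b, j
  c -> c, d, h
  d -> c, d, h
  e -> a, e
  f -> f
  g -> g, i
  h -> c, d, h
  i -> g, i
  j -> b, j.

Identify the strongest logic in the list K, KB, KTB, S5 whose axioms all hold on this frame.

S5

Symmetric (axiom B): yes — every pair in R has its reverse in R.
Reflexive (axiom T): yes — every world is R-related to itself.
Euclidean (axiom 5): yes — any two successors of a common world are R-related.
So F validates K, KB, KTB, S5. The strongest is S5.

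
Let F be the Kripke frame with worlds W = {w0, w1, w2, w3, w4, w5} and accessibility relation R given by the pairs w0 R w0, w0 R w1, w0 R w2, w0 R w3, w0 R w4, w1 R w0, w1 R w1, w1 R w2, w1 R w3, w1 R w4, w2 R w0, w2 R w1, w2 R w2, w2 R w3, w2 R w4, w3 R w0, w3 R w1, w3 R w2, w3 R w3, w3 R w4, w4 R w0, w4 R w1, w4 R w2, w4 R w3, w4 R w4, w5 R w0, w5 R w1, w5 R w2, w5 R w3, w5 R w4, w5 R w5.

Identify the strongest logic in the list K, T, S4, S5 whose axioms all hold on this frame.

Reflexive (axiom T): yes — every world is R-related to itself.
Transitive (axiom 4): yes — every two-step R-path is closed by a direct edge.
Euclidean (axiom 5): no — w5 R w0 and w5 R w5, but not w0 R w5.
So F validates K, T, S4; S5 would additionally require R to be Euclidean. The strongest is S4.

S4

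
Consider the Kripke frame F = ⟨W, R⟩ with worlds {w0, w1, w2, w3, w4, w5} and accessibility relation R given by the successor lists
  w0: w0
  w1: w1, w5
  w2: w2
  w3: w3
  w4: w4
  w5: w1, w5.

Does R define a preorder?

Reflexive: yes — every world is R-related to itself.
Transitive: yes — every two-step R-path is closed by a direct edge.
So R is a preorder.

Yes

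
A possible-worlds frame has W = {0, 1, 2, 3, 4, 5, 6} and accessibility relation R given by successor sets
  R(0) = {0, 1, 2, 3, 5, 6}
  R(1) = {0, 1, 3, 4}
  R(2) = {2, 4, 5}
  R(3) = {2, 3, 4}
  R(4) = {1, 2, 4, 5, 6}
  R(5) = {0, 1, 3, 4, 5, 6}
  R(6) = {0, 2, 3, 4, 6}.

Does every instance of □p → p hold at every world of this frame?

Axiom T corresponds to the accessibility relation being reflexive.
Reflexive: yes — every world is R-related to itself.

Yes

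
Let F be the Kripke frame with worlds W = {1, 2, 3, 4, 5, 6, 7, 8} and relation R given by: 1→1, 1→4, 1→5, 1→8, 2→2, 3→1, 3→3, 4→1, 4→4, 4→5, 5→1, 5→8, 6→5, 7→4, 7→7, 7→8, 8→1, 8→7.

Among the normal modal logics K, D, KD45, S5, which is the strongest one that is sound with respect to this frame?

Serial (axiom D): yes — every world has a successor (e.g. 1 R 1).
Euclidean (axiom 5): no — 1 R 4 and 1 R 8, but not 4 R 8.
Transitive (axiom 4): no — 1 R 8 and 8 R 7, but not 1 R 7.
Reflexive (axiom T): no — 5 is not related to itself.
So F validates K, D; KD45 would additionally require R to be Euclidean and transitive. The strongest is D.

D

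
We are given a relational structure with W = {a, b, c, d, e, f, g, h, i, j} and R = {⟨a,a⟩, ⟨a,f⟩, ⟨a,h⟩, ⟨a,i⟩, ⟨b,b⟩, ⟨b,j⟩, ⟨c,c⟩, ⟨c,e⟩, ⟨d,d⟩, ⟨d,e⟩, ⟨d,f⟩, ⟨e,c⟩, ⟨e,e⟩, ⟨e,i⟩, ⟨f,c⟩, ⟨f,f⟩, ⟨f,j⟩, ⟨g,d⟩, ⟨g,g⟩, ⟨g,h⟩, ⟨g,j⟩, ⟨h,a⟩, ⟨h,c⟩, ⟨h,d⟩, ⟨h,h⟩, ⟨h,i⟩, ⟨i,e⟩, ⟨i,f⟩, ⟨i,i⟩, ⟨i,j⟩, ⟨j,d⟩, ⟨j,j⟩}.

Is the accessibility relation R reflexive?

Reflexive: yes — every world is R-related to itself.

Yes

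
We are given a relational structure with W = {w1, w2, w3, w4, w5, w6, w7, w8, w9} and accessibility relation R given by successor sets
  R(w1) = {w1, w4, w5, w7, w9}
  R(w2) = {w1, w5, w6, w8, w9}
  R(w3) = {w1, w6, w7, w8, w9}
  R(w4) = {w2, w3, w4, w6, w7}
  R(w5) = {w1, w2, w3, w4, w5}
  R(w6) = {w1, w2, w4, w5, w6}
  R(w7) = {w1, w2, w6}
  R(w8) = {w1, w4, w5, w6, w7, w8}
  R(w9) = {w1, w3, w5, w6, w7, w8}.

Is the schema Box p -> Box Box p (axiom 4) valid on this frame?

No

By correspondence theory, 4 is valid on a frame iff R is transitive.
Transitive: no — w1 R w4 and w4 R w2, but not w1 R w2.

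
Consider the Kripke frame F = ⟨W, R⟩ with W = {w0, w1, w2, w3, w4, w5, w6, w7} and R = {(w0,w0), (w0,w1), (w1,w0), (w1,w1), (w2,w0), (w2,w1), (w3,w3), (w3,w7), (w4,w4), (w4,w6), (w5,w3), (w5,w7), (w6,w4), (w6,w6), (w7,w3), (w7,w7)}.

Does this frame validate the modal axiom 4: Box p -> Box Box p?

Yes

The schema 4 characterises exactly the transitive frames.
Transitive: yes — every two-step R-path is closed by a direct edge.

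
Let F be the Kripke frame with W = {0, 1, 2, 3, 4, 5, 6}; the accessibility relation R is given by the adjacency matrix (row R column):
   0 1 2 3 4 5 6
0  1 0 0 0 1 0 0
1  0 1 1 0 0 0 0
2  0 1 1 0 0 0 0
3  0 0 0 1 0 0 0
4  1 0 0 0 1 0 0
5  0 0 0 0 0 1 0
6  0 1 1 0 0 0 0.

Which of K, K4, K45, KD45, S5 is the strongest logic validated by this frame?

KD45

Transitive (axiom 4): yes — every two-step R-path is closed by a direct edge.
Euclidean (axiom 5): yes — any two successors of a common world are R-related.
Serial (axiom D): yes — every world has a successor (e.g. 0 R 0).
Reflexive (axiom T): no — 6 is not related to itself.
So F validates K, K4, K45, KD45; S5 would additionally require R to be reflexive. The strongest is KD45.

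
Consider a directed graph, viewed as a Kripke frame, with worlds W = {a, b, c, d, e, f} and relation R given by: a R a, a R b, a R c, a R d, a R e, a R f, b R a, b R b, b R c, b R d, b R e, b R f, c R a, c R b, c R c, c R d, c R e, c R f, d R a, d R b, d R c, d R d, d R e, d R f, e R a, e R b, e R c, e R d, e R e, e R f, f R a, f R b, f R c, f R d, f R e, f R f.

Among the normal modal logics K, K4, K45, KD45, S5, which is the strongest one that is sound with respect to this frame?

S5

Transitive (axiom 4): yes — every two-step R-path is closed by a direct edge.
Euclidean (axiom 5): yes — any two successors of a common world are R-related.
Serial (axiom D): yes — every world has a successor (e.g. a R a).
Reflexive (axiom T): yes — every world is R-related to itself.
So F validates K, K4, K45, KD45, S5. The strongest is S5.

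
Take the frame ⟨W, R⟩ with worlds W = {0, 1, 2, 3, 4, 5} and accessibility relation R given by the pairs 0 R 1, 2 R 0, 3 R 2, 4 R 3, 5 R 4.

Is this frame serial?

No

Serial: no — 1 has no R-successor.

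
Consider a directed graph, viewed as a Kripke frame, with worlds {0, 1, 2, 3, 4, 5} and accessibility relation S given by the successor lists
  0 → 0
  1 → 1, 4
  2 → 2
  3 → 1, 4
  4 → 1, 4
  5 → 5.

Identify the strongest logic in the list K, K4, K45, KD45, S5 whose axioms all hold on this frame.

KD45

Transitive (axiom 4): yes — every two-step S-path is closed by a direct edge.
Euclidean (axiom 5): yes — any two successors of a common world are S-related.
Serial (axiom D): yes — every world has a successor (e.g. 0 S 0).
Reflexive (axiom T): no — 3 is not related to itself.
So F validates K, K4, K45, KD45; S5 would additionally require S to be reflexive. The strongest is KD45.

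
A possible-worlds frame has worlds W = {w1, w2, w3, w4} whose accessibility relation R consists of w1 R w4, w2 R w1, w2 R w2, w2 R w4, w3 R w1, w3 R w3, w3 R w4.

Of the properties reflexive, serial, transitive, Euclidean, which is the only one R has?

transitive

Reflexive: no — w1 is not related to itself.
Serial: no — w4 has no R-successor.
Transitive: yes — every two-step R-path is closed by a direct edge.
Euclidean: no — w2 R w4 and w2 R w1, but not w4 R w1.
Only transitive holds.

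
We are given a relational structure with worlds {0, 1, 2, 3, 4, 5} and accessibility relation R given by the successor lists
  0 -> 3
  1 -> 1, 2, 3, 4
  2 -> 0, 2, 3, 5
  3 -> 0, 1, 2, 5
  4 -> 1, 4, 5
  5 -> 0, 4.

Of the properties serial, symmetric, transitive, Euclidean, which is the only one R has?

serial

Serial: yes — every world has a successor (e.g. 0 R 3).
Symmetric: no — 1 R 2 but not 2 R 1.
Transitive: no — 0 R 3 and 3 R 1, but not 0 R 1.
Euclidean: no — 1 R 2 and 1 R 4, but not 2 R 4.
Only serial holds.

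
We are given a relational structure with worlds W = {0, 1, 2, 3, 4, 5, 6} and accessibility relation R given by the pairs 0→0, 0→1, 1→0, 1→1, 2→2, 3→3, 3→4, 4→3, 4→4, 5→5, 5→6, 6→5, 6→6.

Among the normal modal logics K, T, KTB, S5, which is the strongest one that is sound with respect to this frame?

Reflexive (axiom T): yes — every world is R-related to itself.
Symmetric (axiom B): yes — every pair in R has its reverse in R.
Euclidean (axiom 5): yes — any two successors of a common world are R-related.
So F validates K, T, KTB, S5. The strongest is S5.

S5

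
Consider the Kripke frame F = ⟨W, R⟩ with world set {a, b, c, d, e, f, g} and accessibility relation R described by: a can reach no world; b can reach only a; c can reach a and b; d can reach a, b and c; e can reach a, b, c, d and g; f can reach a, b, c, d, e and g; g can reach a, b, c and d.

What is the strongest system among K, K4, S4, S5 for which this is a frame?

K4

Transitive (axiom 4): yes — every two-step R-path is closed by a direct edge.
Reflexive (axiom T): no — a is not related to itself.
Euclidean (axiom 5): no — c R a and c R b, but not a R b.
So F validates K, K4; S4 would additionally require R to be reflexive. The strongest is K4.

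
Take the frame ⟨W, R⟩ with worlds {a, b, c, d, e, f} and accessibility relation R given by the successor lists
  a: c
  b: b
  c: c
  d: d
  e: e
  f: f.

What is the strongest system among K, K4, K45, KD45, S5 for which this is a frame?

KD45

Transitive (axiom 4): yes — every two-step R-path is closed by a direct edge.
Euclidean (axiom 5): yes — any two successors of a common world are R-related.
Serial (axiom D): yes — every world has a successor (e.g. a R c).
Reflexive (axiom T): no — a is not related to itself.
So F validates K, K4, K45, KD45; S5 would additionally require R to be reflexive. The strongest is KD45.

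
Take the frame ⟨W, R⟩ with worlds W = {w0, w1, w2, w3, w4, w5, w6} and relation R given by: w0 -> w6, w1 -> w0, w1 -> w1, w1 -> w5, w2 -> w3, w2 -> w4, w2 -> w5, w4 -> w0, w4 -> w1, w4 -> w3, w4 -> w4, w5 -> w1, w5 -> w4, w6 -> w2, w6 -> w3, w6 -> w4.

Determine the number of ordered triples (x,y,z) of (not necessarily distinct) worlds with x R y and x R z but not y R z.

Enumerating: (w0,w6,w6), (w1,w0,w0), (w1,w0,w1), (w1,w0,w5), (w1,w5,w0), (w1,w5,w5), (w2,w3,w3), (w2,w3,w4), (w2,w3,w5), (w2,w4,w5), (w2,w5,w3), (w2,w5,w5), … and 16 more.
Total: 28.

28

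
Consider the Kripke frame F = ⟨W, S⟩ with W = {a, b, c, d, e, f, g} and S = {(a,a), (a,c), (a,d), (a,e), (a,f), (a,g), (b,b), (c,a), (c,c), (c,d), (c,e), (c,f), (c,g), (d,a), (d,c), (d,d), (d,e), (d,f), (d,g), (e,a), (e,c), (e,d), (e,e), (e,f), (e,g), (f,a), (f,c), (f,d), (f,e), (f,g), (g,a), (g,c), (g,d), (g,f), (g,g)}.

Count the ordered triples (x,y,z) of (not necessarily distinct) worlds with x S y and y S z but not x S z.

9

Enumerating: (f,a,f), (f,c,f), (f,d,f), (f,e,f), (f,g,f), (g,a,e), (g,c,e), (g,d,e), (g,f,e).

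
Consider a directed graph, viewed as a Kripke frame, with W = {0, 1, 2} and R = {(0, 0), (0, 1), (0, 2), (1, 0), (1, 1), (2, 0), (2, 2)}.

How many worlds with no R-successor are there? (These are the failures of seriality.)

0

R is serial; there are no such worlds.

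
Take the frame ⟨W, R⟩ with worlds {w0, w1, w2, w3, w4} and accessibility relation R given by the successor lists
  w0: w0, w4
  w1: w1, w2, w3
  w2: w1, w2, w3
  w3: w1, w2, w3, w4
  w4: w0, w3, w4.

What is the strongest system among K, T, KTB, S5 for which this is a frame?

Reflexive (axiom T): yes — every world is R-related to itself.
Symmetric (axiom B): yes — every pair in R has its reverse in R.
Euclidean (axiom 5): no — w3 R w1 and w3 R w4, but not w1 R w4.
So F validates K, T, KTB; S5 would additionally require R to be Euclidean. The strongest is KTB.

KTB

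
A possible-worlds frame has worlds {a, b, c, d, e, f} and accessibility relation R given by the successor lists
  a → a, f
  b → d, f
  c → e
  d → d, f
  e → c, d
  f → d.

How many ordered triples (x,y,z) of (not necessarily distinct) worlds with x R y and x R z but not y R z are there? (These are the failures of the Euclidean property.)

8

Enumerating: (a,f,a), (a,f,f), (b,f,f), (c,e,e), (d,f,f), (e,c,c), (e,c,d), (e,d,c).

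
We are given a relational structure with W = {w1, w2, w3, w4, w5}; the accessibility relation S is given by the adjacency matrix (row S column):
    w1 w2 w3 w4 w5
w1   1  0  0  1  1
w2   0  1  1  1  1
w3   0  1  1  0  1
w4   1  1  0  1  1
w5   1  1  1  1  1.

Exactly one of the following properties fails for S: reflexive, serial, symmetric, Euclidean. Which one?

Euclidean

Reflexive: yes — every world is S-related to itself.
Serial: yes — every world has a successor (e.g. w1 S w1).
Symmetric: yes — every pair in S has its reverse in S.
Euclidean: no — w2 S w3 and w2 S w4, but not w3 S w4.
Only Euclidean fails.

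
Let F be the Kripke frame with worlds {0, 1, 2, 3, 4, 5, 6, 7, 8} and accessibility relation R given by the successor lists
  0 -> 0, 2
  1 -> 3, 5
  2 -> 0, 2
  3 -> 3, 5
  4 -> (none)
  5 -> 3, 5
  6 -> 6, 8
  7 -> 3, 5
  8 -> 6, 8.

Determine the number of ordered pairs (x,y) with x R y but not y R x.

4

Enumerating: (1,3), (1,5), (7,3), (7,5).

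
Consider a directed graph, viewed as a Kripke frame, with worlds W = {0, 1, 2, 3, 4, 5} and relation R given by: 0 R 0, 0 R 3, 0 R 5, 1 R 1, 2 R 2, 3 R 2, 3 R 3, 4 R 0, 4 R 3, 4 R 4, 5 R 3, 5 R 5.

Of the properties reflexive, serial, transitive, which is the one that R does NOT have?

Reflexive: yes — every world is R-related to itself.
Serial: yes — every world has a successor (e.g. 0 R 0).
Transitive: no — 0 R 3 and 3 R 2, but not 0 R 2.
Only transitive fails.

transitive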